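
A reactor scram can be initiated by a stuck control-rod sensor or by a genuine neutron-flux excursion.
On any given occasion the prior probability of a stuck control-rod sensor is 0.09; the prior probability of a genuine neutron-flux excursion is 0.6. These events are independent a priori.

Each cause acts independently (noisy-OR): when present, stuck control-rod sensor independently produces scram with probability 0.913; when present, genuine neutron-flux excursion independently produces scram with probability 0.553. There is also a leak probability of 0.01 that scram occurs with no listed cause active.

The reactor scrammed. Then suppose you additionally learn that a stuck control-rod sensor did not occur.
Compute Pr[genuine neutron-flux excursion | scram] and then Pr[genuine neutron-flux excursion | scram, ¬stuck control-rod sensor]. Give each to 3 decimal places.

Under noisy-OR, P(scram | causes) = 1 − (1−0.01)·∏(1−qᵢ) over the active causes.
Weight on genuine neutron-flux excursion=true, given the evidence: 0.304379 + 0.051921 = 0.356300
Denominator P(scram): 0.01·0.91·0.4 + 0.55747·0.91·0.6 + 0.91387·0.09·0.4 + 0.9615·0.09·0.6 = 0.392839
P(genuine neutron-flux excursion | scram) = 0.356300/0.392839 ≈ 0.907

Now also conditioning on stuck control-rod sensor≠true:
P(scram | ¬stuck control-rod sensor) = 0.01×0.4 + 0.55747×0.6 = 0.004000 + 0.334482 = 0.338482
Restricting to configurations with genuine neutron-flux excursion present: 0.55747×0.6 = 0.334482.
So P(genuine neutron-flux excursion | scram, ¬stuck control-rod sensor) = 0.334482/0.338482 ≈ 0.988.

Pr[genuine neutron-flux excursion | scram] ≈ 0.907; Pr[genuine neutron-flux excursion | scram, ¬stuck control-rod sensor] ≈ 0.988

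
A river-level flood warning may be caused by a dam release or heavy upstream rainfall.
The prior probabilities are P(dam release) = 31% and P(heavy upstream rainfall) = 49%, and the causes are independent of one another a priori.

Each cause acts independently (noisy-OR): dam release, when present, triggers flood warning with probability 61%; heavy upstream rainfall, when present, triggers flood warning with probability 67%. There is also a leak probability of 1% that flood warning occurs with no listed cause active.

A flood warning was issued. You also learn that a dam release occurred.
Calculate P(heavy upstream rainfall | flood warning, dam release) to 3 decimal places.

Under noisy-OR, P(flood warning | causes) = 1 − (1−0.01)·∏(1−qᵢ) over the active causes.
Enumerate both values of heavy upstream rainfall and weight by the priors:
  P(flood warning | dam release) = 0.6139*0.51 + 0.872587*0.49
        = 0.313089 + 0.427568 = 0.740657
Keeping only the heavy upstream rainfall-present terms gives 0.427568, so
  P(heavy upstream rainfall | flood warning, dam release) = 0.427568 / 0.740657 ≈ 0.577

P(heavy upstream rainfall | flood warning, dam release) ≈ 0.577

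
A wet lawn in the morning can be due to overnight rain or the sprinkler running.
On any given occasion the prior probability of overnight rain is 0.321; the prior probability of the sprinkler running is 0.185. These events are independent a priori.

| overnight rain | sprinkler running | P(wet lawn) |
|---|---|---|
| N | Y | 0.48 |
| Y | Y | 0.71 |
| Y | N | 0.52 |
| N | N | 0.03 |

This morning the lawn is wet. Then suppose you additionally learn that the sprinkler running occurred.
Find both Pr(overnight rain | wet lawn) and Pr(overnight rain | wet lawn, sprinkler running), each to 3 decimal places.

Pr(overnight rain | wet lawn) ≈ 0.699; Pr(overnight rain | wet lawn, sprinkler running) ≈ 0.412

Weight on overnight rain=true, given the evidence: 0.136040 + 0.042163 = 0.178203
The normalizing constant is 0.03×0.679×0.815 + 0.48×0.679×0.185 + 0.52×0.321×0.815 + 0.71×0.321×0.185 = 0.255100
P(overnight rain | wet lawn) = 0.178203/0.255100 ≈ 0.699

Now condition on the additional information:
By total probability over both values of overnight rain:
  P(wet lawn | sprinkler running) = 0.48*0.679 + 0.71*0.321
        = 0.325920 + 0.227910 = 0.553830
The terms with overnight rain present sum to 0.227910, so
  P(overnight rain | wet lawn, sprinkler running) = 0.227910 / 0.553830 ≈ 0.412
The drop from 0.699 to 0.412 is the explaining-away (discounting) effect.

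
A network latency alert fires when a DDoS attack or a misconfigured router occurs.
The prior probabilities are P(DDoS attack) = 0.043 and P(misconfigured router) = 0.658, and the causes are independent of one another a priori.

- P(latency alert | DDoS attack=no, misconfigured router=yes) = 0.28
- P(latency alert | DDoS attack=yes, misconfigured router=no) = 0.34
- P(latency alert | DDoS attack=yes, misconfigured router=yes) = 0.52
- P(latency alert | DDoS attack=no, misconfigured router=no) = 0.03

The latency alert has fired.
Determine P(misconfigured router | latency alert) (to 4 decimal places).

P(latency alert) = 0.03*0.957*0.342 + 0.28*0.957*0.658 + 0.34*0.043*0.342 + 0.52*0.043*0.658 = 0.009819 + 0.176318 + 0.005000 + 0.014713 = 0.205850
Restricting to configurations with misconfigured router present: 0.176318 + 0.014713 = 0.191031.
Hence the posterior is 0.191031/0.205850 ≈ 0.9280.

P(misconfigured router | latency alert) ≈ 0.9280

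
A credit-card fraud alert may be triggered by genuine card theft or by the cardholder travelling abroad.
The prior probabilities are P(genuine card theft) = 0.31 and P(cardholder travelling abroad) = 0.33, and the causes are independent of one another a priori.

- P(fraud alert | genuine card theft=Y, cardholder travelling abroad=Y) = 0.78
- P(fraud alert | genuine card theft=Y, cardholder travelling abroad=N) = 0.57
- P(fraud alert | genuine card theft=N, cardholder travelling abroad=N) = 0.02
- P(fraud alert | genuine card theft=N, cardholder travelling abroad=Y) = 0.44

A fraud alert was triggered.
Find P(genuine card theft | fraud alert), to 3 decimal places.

P(genuine card theft | fraud alert) ≈ 0.644

Sum P(fraud alert|·) weighted by the priors over the 4 (genuine card theft, cardholder travelling abroad) configurations:
  P(fraud alert) = 0.02·0.69·0.67 + 0.44·0.69·0.33 + 0.57·0.31·0.67 + 0.78·0.31·0.33
        = 0.009246 + 0.100188 + 0.118389 + 0.079794 = 0.307617
Keeping only the genuine card theft-present terms gives 0.198183, so
  P(genuine card theft | fraud alert) = 0.198183 / 0.307617 ≈ 0.644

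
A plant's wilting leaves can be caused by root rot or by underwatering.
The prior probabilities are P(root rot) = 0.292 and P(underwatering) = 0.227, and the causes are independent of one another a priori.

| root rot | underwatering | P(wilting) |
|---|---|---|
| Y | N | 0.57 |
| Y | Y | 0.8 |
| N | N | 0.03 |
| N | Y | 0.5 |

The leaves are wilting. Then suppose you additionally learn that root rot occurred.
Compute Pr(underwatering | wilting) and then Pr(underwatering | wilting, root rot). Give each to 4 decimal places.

For the numerator, keep only underwatering=true terms: 0.080358 + 0.053027 = 0.133385
Normalizer over all consistent configurations: 0.03×0.708×0.773 + 0.5×0.708×0.227 + 0.57×0.292×0.773 + 0.8×0.292×0.227 = 0.278462
Posterior = 0.133385 / 0.278462 ≈ 0.4790

Now condition on the additional information:
P(wilting | root rot) = 0.57×0.773 + 0.8×0.227 = 0.440610 + 0.181600 = 0.622210
Of this, 0.181600 comes from 0.8×0.227 (the underwatering=true cases).
P(underwatering | wilting, root rot) = 0.181600 / 0.622210 ≈ 0.2919

Pr(underwatering | wilting) ≈ 0.4790; Pr(underwatering | wilting, root rot) ≈ 0.2919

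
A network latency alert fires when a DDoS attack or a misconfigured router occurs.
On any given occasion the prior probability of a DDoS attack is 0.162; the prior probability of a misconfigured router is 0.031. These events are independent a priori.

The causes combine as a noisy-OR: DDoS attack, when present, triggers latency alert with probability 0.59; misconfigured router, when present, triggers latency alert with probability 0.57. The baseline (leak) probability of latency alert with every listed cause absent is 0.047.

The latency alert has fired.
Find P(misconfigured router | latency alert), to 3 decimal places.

Under noisy-OR, P(latency alert | causes) = 1 − (1−0.047)·∏(1−qᵢ) over the active causes.
For the numerator, keep only misconfigured router=true terms: 0.015332 + 0.004178 = 0.019510
Denominator P(latency alert): 0.047*0.838*0.969 + 0.59021*0.838*0.031 + 0.60927*0.162*0.969 + 0.831986*0.162*0.031 = 0.153317
Posterior = 0.019510 / 0.153317 ≈ 0.127

P(misconfigured router | latency alert) ≈ 0.127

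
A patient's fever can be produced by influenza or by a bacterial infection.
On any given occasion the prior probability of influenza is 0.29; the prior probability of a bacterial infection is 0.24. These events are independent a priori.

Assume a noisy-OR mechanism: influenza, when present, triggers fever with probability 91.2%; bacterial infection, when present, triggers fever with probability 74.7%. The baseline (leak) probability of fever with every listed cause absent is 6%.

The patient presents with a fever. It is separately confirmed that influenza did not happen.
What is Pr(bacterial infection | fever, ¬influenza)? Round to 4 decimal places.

Under noisy-OR, P(fever | causes) = 1 − (1−0.06)·∏(1−qᵢ) over the active causes.
For the numerator, keep only bacterial infection=true terms: 0.76218*0.24 = 0.182923
The normalizing constant is 0.06*0.76 + 0.76218*0.24 = 0.228523
Posterior = 0.182923 / 0.228523 ≈ 0.8005

Pr(bacterial infection | fever, ¬influenza) ≈ 0.8005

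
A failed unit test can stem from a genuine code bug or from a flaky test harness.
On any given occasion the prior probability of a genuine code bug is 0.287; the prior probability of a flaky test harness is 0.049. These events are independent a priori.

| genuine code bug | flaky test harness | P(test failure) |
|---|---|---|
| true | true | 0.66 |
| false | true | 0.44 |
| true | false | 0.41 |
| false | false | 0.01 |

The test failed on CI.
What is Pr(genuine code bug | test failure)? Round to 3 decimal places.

By total probability over the 4 (genuine code bug, flaky test harness) configurations:
  P(test failure) = 0.01×0.713×0.951 + 0.44×0.713×0.049 + 0.41×0.287×0.951 + 0.66×0.287×0.049
        = 0.006781 + 0.015372 + 0.111904 + 0.009282 = 0.143339
Keeping only the genuine code bug-present terms gives 0.121186, so
  P(genuine code bug | test failure) = 0.121186 / 0.143339 ≈ 0.845

Pr(genuine code bug | test failure) ≈ 0.845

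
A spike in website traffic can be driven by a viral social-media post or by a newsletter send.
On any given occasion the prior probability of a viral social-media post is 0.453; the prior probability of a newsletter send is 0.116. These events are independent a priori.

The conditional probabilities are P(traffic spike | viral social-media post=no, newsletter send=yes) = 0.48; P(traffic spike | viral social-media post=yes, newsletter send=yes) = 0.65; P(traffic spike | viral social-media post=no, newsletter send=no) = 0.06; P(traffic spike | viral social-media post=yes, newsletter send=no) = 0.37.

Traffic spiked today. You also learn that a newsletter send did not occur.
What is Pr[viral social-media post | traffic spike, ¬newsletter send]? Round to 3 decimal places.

Weight on viral social-media post=true, given the evidence: 0.37*0.453 = 0.167610
Normalizer over all consistent configurations: 0.06*0.547 + 0.37*0.453 = 0.200430
Posterior = 0.167610 / 0.200430 ≈ 0.836

Pr[viral social-media post | traffic spike, ¬newsletter send] ≈ 0.836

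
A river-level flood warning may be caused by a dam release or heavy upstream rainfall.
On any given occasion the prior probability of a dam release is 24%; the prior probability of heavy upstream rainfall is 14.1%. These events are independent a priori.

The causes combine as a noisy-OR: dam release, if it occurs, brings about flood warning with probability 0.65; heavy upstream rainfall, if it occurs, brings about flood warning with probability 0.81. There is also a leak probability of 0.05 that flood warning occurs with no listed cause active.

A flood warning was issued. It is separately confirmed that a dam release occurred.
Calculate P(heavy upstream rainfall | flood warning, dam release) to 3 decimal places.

Under noisy-OR, P(flood warning | causes) = 1 − (1−0.05)·∏(1−qᵢ) over the active causes.
P(flood warning | dam release) = 0.6675·0.859 + 0.936825·0.141 = 0.573383 + 0.132092 = 0.705475
The heavy upstream rainfall-present share is 0.936825·0.141 = 0.132092.
P(heavy upstream rainfall | flood warning, dam release) = 0.132092 / 0.705475 ≈ 0.187

P(heavy upstream rainfall | flood warning, dam release) ≈ 0.187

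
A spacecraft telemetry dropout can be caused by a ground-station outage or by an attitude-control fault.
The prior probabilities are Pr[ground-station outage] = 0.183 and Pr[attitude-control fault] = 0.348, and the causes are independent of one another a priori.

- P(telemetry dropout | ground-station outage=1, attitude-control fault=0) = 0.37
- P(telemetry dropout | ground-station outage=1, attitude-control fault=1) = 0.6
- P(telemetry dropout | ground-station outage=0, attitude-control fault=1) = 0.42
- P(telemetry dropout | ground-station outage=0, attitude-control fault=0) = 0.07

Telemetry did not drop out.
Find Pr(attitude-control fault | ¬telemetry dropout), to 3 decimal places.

Numerator (weight on configurations with attitude-control fault): 0.164903 + 0.025474 = 0.190377
The normalizing constant is 0.93×0.817×0.652 + 0.58×0.817×0.348 + 0.63×0.183×0.652 + 0.4×0.183×0.348 = 0.760942
Posterior = 0.190377 / 0.760942 ≈ 0.250

Pr(attitude-control fault | ¬telemetry dropout) ≈ 0.250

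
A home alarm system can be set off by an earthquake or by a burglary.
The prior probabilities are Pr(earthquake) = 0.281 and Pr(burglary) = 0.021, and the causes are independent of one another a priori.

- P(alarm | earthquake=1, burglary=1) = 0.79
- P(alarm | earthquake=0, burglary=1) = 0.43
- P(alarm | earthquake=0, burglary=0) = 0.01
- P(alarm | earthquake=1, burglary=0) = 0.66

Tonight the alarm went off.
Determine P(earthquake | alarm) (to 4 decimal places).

P(alarm) = 0.01·0.719·0.979 + 0.43·0.719·0.021 + 0.66·0.281·0.979 + 0.79·0.281·0.021 = 0.007039 + 0.006493 + 0.181565 + 0.004662 = 0.199759
Restricting to configurations with earthquake present: 0.181565 + 0.004662 = 0.186227.
P(earthquake | alarm) = 0.186227 / 0.199759 ≈ 0.9323

P(earthquake | alarm) ≈ 0.9323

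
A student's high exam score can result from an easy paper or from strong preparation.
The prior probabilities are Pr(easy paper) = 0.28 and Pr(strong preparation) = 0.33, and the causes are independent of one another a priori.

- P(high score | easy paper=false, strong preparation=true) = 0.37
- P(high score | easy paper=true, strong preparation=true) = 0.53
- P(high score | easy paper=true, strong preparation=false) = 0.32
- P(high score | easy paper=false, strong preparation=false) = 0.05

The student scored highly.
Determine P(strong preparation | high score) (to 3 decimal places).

P(strong preparation | high score) ≈ 0.619

Enumerate the 4 (easy paper, strong preparation) configurations and weight by the priors:
  P(high score) = 0.05*0.72*0.67 + 0.37*0.72*0.33 + 0.32*0.28*0.67 + 0.53*0.28*0.33
        = 0.024120 + 0.087912 + 0.060032 + 0.048972 = 0.221036
The terms with strong preparation present sum to 0.136884, so
  P(strong preparation | high score) = 0.136884 / 0.221036 ≈ 0.619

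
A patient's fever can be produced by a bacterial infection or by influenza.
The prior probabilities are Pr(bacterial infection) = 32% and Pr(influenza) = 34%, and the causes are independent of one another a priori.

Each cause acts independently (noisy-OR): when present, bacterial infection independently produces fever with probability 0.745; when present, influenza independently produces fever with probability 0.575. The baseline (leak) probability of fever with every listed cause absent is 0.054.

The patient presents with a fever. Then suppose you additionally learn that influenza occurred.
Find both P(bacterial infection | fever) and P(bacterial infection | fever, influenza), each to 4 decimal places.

P(bacterial infection | fever) ≈ 0.6135; P(bacterial infection | fever, influenza) ≈ 0.4139

Under noisy-OR, P(fever | causes) = 1 − (1−0.054)·∏(1−qᵢ) over the active causes.
Sum P(fever|·) weighted by the priors over the 4 (bacterial infection, influenza) configurations:
  P(fever) = 0.054×0.68×0.66 + 0.59795×0.68×0.34 + 0.75877×0.32×0.66 + 0.897477×0.32×0.34
        = 0.024235 + 0.138246 + 0.160252 + 0.097645 = 0.420378
The terms with bacterial infection present sum to 0.257897, so
  P(bacterial infection | fever) = 0.257897 / 0.420378 ≈ 0.6135

With the extra evidence:
Sum P(fever|·) weighted by the priors over both values of bacterial infection:
  P(fever | influenza) = 0.59795*0.68 + 0.897477*0.32
        = 0.406606 + 0.287193 = 0.693799
Configurations with bacterial infection contribute 0.287193, so
  P(bacterial infection | fever, influenza) = 0.287193 / 0.693799 ≈ 0.4139
Conditioning on influenza lowers the posterior on bacterial infection: the classic explaining-away effect in a common-effect structure.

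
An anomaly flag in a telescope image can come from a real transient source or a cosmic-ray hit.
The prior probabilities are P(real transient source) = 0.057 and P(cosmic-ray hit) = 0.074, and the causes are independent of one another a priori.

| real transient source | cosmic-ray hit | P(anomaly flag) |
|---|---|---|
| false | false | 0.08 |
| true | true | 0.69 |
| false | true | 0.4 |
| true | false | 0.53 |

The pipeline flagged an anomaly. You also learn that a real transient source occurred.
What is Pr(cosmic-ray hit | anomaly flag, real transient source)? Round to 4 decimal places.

Pr(cosmic-ray hit | anomaly flag, real transient source) ≈ 0.0942

P(anomaly flag | real transient source) = 0.53·0.926 + 0.69·0.074 = 0.490780 + 0.051060 = 0.541840
Restricting to configurations with cosmic-ray hit present: 0.69·0.074 = 0.051060.
P(cosmic-ray hit | anomaly flag, real transient source) = 0.051060 / 0.541840 ≈ 0.0942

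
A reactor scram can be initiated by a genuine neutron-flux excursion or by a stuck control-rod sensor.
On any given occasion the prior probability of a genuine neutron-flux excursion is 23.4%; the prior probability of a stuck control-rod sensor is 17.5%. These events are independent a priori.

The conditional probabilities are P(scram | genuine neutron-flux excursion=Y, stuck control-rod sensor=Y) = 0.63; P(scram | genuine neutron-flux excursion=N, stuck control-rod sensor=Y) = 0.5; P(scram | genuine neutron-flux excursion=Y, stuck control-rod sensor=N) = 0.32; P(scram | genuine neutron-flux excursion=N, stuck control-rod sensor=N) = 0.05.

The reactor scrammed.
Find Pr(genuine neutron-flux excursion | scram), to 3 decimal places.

Pr(genuine neutron-flux excursion | scram) ≈ 0.470

By total probability over the 4 (genuine neutron-flux excursion, stuck control-rod sensor) configurations:
  P(scram) = 0.05×0.766×0.825 + 0.5×0.766×0.175 + 0.32×0.234×0.825 + 0.63×0.234×0.175
        = 0.031598 + 0.067025 + 0.061776 + 0.025799 = 0.186198
The terms with genuine neutron-flux excursion present sum to 0.087575, so
  P(genuine neutron-flux excursion | scram) = 0.087575 / 0.186198 ≈ 0.470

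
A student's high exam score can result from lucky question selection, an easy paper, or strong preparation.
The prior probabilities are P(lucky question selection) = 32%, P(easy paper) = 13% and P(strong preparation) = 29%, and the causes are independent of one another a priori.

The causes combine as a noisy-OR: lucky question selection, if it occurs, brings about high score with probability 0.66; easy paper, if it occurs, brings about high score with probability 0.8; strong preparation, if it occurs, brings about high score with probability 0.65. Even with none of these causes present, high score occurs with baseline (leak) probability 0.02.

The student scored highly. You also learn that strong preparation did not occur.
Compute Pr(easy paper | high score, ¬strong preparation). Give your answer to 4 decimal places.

Under noisy-OR, P(high score | causes) = 1 − (1−0.02)·∏(1−qᵢ) over the active causes.
Weight on easy paper=true, given the evidence: 0.071074 + 0.038828 = 0.109902
Denominator P(high score | ¬strong preparation): 0.02·0.68·0.87 + 0.804·0.68·0.13 + 0.6668·0.32·0.87 + 0.93336·0.32·0.13 = 0.307371
P(easy paper | high score, ¬strong preparation) = 0.109902/0.307371 ≈ 0.3576

Pr(easy paper | high score, ¬strong preparation) ≈ 0.3576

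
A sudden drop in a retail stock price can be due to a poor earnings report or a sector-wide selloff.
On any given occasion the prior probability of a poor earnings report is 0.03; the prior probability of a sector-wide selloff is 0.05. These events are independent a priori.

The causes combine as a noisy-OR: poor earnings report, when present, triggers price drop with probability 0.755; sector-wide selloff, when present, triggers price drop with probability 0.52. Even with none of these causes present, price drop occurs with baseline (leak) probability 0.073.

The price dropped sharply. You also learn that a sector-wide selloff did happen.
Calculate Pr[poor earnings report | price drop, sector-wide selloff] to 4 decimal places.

Under noisy-OR, P(price drop | causes) = 1 − (1−0.073)·∏(1−qᵢ) over the active causes.
Sum P(price drop|·) weighted by the priors over both values of poor earnings report:
  P(price drop | sector-wide selloff) = 0.55504*0.97 + 0.890985*0.03
        = 0.538389 + 0.026730 = 0.565119
Configurations with poor earnings report contribute 0.026730, so
  P(poor earnings report | price drop, sector-wide selloff) = 0.026730 / 0.565119 ≈ 0.0473

Pr[poor earnings report | price drop, sector-wide selloff] ≈ 0.0473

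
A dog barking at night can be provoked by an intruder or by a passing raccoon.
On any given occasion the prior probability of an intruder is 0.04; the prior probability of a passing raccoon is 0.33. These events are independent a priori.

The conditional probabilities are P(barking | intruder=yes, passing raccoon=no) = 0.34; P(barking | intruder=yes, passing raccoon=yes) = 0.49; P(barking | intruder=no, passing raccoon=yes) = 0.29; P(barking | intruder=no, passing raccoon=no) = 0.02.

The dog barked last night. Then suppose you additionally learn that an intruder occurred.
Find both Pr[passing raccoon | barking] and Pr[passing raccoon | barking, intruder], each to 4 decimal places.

Weight on passing raccoon=true, given the evidence: 0.091872 + 0.006468 = 0.098340
Normalizer over all consistent configurations: 0.02*0.96*0.67 + 0.29*0.96*0.33 + 0.34*0.04*0.67 + 0.49*0.04*0.33 = 0.120316
P(passing raccoon | barking) = 0.098340/0.120316 ≈ 0.8173

Now condition on the additional information:
P(barking | intruder) = 0.34·0.67 + 0.49·0.33 = 0.227800 + 0.161700 = 0.389500
Of this, 0.161700 comes from 0.49·0.33 (the passing raccoon=true cases).
So P(passing raccoon | barking, intruder) = 0.161700/0.389500 ≈ 0.4151.
— intruder explains away the evidence for passing raccoon.

Pr[passing raccoon | barking] ≈ 0.8173; Pr[passing raccoon | barking, intruder] ≈ 0.4151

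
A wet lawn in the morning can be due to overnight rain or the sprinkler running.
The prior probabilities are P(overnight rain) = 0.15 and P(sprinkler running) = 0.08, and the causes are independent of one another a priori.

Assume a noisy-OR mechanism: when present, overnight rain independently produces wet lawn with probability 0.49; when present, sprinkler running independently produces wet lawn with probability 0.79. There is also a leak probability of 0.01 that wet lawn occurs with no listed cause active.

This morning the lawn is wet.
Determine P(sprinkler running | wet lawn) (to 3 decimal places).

P(sprinkler running | wet lawn) ≈ 0.459

Under noisy-OR, P(wet lawn | causes) = 1 − (1−0.01)·∏(1−qᵢ) over the active causes.
For the numerator, keep only sprinkler running=true terms: 0.053863 + 0.010728 = 0.064591
Denominator P(wet lawn): 0.01*0.85*0.92 + 0.7921*0.85*0.08 + 0.4951*0.15*0.92 + 0.893971*0.15*0.08 = 0.140735
P(sprinkler running | wet lawn) = 0.064591/0.140735 ≈ 0.459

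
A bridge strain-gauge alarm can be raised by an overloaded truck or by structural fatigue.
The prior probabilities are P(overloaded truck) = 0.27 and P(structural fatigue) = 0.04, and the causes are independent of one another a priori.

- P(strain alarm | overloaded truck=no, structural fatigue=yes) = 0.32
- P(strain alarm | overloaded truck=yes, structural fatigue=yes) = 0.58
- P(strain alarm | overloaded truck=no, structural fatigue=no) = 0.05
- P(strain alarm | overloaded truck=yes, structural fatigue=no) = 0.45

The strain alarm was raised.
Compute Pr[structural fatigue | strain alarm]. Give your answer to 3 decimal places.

Pr[structural fatigue | strain alarm] ≈ 0.093

Numerator (weight on configurations with structural fatigue): 0.009344 + 0.006264 = 0.015608
The normalizing constant is 0.05×0.73×0.96 + 0.32×0.73×0.04 + 0.45×0.27×0.96 + 0.58×0.27×0.04 = 0.167288
Posterior = 0.015608 / 0.167288 ≈ 0.093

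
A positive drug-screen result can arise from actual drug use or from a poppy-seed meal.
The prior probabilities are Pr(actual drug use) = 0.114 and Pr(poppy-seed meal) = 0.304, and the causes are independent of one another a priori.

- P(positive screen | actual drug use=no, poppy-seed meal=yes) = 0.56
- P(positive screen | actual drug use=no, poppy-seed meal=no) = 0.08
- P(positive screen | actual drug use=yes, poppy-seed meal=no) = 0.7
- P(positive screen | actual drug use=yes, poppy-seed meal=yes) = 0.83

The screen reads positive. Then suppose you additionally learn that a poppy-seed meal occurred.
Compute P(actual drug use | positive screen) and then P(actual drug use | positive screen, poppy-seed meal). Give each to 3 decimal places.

Weight on actual drug use=true, given the evidence: 0.055541 + 0.028764 = 0.084305
Normalizer over all consistent configurations: 0.08*0.886*0.696 + 0.56*0.886*0.304 + 0.7*0.114*0.696 + 0.83*0.114*0.304 = 0.284470
P(actual drug use | positive screen) = 0.084305/0.284470 ≈ 0.296

With the extra evidence:
By total probability over both values of actual drug use:
  P(positive screen | poppy-seed meal) = 0.56×0.886 + 0.83×0.114
        = 0.496160 + 0.094620 = 0.590780
Configurations with actual drug use contribute 0.094620, so
  P(actual drug use | positive screen, poppy-seed meal) = 0.094620 / 0.590780 ≈ 0.160
— poppy-seed meal explains away the evidence for actual drug use.

P(actual drug use | positive screen) ≈ 0.296; P(actual drug use | positive screen, poppy-seed meal) ≈ 0.160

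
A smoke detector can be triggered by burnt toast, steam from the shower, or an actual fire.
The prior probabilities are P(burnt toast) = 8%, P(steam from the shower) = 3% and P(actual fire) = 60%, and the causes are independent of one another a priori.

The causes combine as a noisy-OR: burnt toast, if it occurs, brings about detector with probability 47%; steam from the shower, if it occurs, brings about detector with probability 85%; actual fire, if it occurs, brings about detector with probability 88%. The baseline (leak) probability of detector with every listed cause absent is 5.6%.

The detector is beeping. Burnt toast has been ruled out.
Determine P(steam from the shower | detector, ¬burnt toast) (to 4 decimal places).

P(steam from the shower | detector, ¬burnt toast) ≈ 0.0495

Under noisy-OR, P(detector | causes) = 1 − (1−0.056)·∏(1−qᵢ) over the active causes.
P(detector | ¬burnt toast) = 0.056*0.97*0.4 + 0.88672*0.97*0.6 + 0.8584*0.03*0.4 + 0.983008*0.03*0.6 = 0.021728 + 0.516071 + 0.010301 + 0.017694 = 0.565794
Restricting to configurations with steam from the shower present: 0.010301 + 0.017694 = 0.027995.
P(steam from the shower | detector, ¬burnt toast) = 0.027995 / 0.565794 ≈ 0.0495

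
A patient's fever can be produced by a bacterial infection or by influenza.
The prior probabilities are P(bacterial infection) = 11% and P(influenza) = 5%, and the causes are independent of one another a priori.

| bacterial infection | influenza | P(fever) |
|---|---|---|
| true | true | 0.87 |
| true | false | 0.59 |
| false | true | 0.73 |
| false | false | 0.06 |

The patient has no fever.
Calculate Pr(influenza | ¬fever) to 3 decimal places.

P(¬fever) = 0.94·0.89·0.95 + 0.27·0.89·0.05 + 0.41·0.11·0.95 + 0.13·0.11·0.05 = 0.794770 + 0.012015 + 0.042845 + 0.000715 = 0.850345
Of this, 0.012730 comes from 0.012015 + 0.000715 (the influenza=true cases).
Hence the posterior is 0.012730/0.850345 ≈ 0.015.

Pr(influenza | ¬fever) ≈ 0.015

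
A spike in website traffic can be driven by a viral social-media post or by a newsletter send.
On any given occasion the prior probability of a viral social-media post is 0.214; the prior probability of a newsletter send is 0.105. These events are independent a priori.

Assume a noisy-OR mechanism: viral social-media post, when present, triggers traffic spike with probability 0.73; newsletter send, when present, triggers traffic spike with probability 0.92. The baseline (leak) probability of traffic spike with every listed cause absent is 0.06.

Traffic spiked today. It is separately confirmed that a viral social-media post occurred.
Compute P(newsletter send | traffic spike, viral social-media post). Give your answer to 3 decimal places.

Under noisy-OR, P(traffic spike | causes) = 1 − (1−0.06)·∏(1−qᵢ) over the active causes.
For the numerator, keep only newsletter send=true terms: 0.979696·0.105 = 0.102868
Normalizer over all consistent configurations: 0.7462·0.895 + 0.979696·0.105 = 0.770717
P(newsletter send | traffic spike, viral social-media post) = 0.102868/0.770717 ≈ 0.133

P(newsletter send | traffic spike, viral social-media post) ≈ 0.133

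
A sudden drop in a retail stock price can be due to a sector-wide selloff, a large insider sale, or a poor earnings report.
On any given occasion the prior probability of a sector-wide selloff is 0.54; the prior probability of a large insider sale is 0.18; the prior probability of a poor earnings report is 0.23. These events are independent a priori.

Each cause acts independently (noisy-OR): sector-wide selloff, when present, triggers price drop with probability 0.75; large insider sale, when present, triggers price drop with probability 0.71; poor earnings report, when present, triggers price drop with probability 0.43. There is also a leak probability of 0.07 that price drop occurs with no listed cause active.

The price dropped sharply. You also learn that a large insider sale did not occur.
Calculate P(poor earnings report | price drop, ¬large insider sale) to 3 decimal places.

P(poor earnings report | price drop, ¬large insider sale) ≈ 0.314

Under noisy-OR, P(price drop | causes) = 1 − (1−0.07)·∏(1−qᵢ) over the active causes.
Numerator (weight on configurations with poor earnings report): 0.049715 + 0.107740 = 0.157455
Denominator P(price drop | ¬large insider sale): 0.07·0.46·0.77 + 0.4699·0.46·0.23 + 0.7675·0.54·0.77 + 0.867475·0.54·0.23 = 0.501375
P(poor earnings report | price drop, ¬large insider sale) = 0.157455/0.501375 ≈ 0.314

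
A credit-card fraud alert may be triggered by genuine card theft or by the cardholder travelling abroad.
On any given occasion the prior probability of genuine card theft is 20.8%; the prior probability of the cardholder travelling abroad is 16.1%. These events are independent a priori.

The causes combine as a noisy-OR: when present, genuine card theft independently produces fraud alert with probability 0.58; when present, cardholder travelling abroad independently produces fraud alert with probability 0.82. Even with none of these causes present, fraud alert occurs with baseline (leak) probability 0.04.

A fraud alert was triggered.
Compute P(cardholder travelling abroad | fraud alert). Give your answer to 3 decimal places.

P(cardholder travelling abroad | fraud alert) ≈ 0.511

Under noisy-OR, P(fraud alert | causes) = 1 − (1−0.04)·∏(1−qᵢ) over the active causes.
Enumerate the 4 (genuine card theft, cardholder travelling abroad) configurations and weight by the priors:
  P(fraud alert) = 0.04*0.792*0.839 + 0.8272*0.792*0.161 + 0.5968*0.208*0.839 + 0.927424*0.208*0.161
        = 0.026580 + 0.105478 + 0.104149 + 0.031058 = 0.267265
Keeping only the cardholder travelling abroad-present terms gives 0.136536, so
  P(cardholder travelling abroad | fraud alert) = 0.136536 / 0.267265 ≈ 0.511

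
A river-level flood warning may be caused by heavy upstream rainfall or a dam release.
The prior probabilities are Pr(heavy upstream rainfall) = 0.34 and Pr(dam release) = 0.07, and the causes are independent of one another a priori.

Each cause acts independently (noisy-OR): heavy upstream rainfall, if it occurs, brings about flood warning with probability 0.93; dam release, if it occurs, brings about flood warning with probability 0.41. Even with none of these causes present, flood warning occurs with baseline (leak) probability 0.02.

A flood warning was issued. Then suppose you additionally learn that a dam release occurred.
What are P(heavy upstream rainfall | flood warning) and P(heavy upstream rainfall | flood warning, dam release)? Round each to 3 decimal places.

P(heavy upstream rainfall | flood warning) ≈ 0.909; P(heavy upstream rainfall | flood warning, dam release) ≈ 0.540

Under noisy-OR, P(flood warning | causes) = 1 − (1−0.02)·∏(1−qᵢ) over the active causes.
P(flood warning) = 0.02×0.66×0.93 + 0.4218×0.66×0.07 + 0.9314×0.34×0.93 + 0.959526×0.34×0.07 = 0.012276 + 0.019487 + 0.294509 + 0.022837 = 0.349109
Restricting to configurations with heavy upstream rainfall present: 0.294509 + 0.022837 = 0.317346.
Hence the posterior is 0.317346/0.349109 ≈ 0.909.

Now condition on the additional information:
By total probability over both values of heavy upstream rainfall:
  P(flood warning | dam release) = 0.4218*0.66 + 0.959526*0.34
        = 0.278388 + 0.326239 = 0.604627
Keeping only the heavy upstream rainfall-present terms gives 0.326239, so
  P(heavy upstream rainfall | flood warning, dam release) = 0.326239 / 0.604627 ≈ 0.540
This is intercausal reasoning (explaining away): once dam release accounts for the flood warning, heavy upstream rainfall becomes less likely.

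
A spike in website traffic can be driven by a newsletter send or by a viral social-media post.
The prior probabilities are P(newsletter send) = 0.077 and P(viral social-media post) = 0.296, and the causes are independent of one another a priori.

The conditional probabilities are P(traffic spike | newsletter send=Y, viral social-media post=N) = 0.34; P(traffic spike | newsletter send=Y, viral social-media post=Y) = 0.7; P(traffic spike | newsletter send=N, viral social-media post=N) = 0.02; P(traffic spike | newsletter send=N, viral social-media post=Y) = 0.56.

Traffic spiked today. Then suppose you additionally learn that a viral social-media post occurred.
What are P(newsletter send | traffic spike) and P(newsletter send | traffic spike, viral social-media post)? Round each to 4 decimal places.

P(newsletter send | traffic spike) ≈ 0.1716; P(newsletter send | traffic spike, viral social-media post) ≈ 0.0944

Weight on newsletter send=true, given the evidence: 0.018431 + 0.015954 = 0.034385
The normalizing constant is 0.02·0.923·0.704 + 0.56·0.923·0.296 + 0.34·0.077·0.704 + 0.7·0.077·0.296 = 0.200377
P(newsletter send | traffic spike) = 0.034385/0.200377 ≈ 0.1716

Now also conditioning on viral social-media post=true:
For the numerator, keep only newsletter send=true terms: 0.7*0.077 = 0.053900
Normalizer over all consistent configurations: 0.56*0.923 + 0.7*0.077 = 0.570780
Posterior = 0.053900 / 0.570780 ≈ 0.0944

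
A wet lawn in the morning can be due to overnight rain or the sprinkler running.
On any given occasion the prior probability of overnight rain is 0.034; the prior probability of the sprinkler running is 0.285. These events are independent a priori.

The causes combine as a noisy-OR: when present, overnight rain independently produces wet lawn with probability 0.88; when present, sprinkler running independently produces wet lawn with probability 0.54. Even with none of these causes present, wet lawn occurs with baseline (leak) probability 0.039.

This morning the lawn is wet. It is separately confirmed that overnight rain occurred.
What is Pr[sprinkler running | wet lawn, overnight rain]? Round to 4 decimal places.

Pr[sprinkler running | wet lawn, overnight rain] ≈ 0.2991

Under noisy-OR, P(wet lawn | causes) = 1 − (1−0.039)·∏(1−qᵢ) over the active causes.
Sum P(wet lawn|·) weighted by the priors over both values of sprinkler running:
  P(wet lawn | overnight rain) = 0.88468·0.715 + 0.946953·0.285
        = 0.632546 + 0.269882 = 0.902428
Configurations with sprinkler running contribute 0.269882, so
  P(sprinkler running | wet lawn, overnight rain) = 0.269882 / 0.902428 ≈ 0.2991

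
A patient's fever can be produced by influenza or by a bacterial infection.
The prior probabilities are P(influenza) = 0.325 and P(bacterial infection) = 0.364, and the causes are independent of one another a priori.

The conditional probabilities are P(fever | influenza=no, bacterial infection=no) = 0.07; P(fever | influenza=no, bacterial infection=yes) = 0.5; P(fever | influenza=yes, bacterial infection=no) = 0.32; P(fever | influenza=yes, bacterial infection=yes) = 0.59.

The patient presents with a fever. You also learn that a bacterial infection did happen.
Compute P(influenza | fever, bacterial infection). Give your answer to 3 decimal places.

P(influenza | fever, bacterial infection) ≈ 0.362

Weight on influenza=true, given the evidence: 0.59×0.325 = 0.191750
Normalizer over all consistent configurations: 0.5×0.675 + 0.59×0.325 = 0.529250
Posterior = 0.191750 / 0.529250 ≈ 0.362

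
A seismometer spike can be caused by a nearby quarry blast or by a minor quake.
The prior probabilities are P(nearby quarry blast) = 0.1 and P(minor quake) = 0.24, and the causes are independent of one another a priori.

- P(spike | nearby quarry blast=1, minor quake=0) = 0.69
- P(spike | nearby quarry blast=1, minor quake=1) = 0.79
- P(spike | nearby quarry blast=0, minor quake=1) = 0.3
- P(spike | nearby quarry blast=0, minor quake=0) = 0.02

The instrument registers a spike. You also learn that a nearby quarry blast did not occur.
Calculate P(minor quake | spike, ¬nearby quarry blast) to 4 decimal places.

P(minor quake | spike, ¬nearby quarry blast) ≈ 0.8257

P(spike | ¬nearby quarry blast) = 0.02*0.76 + 0.3*0.24 = 0.015200 + 0.072000 = 0.087200
Of this, 0.072000 comes from 0.3*0.24 (the minor quake=true cases).
So P(minor quake | spike, ¬nearby quarry blast) = 0.072000/0.087200 ≈ 0.8257.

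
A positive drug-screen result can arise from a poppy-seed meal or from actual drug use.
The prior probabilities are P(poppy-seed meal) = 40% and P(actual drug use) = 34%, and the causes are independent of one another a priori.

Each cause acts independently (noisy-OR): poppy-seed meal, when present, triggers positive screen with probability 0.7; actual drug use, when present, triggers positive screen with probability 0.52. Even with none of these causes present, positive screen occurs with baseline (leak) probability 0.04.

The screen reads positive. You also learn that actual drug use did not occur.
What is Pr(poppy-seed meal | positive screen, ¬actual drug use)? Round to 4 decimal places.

Pr(poppy-seed meal | positive screen, ¬actual drug use) ≈ 0.9223

Under noisy-OR, P(positive screen | causes) = 1 − (1−0.04)·∏(1−qᵢ) over the active causes.
Numerator (weight on configurations with poppy-seed meal): 0.712·0.4 = 0.284800
Denominator P(positive screen | ¬actual drug use): 0.04·0.6 + 0.712·0.4 = 0.308800
P(poppy-seed meal | positive screen, ¬actual drug use) = 0.284800/0.308800 ≈ 0.9223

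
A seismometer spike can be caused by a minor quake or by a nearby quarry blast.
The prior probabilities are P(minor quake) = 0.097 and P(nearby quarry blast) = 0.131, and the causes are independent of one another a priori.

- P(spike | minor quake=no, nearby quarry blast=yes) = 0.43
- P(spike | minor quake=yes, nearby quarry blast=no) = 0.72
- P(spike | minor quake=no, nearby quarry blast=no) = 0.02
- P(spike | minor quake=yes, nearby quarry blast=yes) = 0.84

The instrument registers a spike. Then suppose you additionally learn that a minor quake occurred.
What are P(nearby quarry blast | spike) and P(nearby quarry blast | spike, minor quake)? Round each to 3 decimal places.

P(spike) = 0.02×0.903×0.869 + 0.43×0.903×0.131 + 0.72×0.097×0.869 + 0.84×0.097×0.131 = 0.015694 + 0.050866 + 0.060691 + 0.010674 = 0.137925
Restricting to configurations with nearby quarry blast present: 0.050866 + 0.010674 = 0.061540.
P(nearby quarry blast | spike) = 0.061540 / 0.137925 ≈ 0.446

Now also conditioning on minor quake=true:
Numerator (weight on configurations with nearby quarry blast): 0.84×0.131 = 0.110040
The normalizing constant is 0.72×0.869 + 0.84×0.131 = 0.735720
P(nearby quarry blast | spike, minor quake) = 0.110040/0.735720 ≈ 0.150

P(nearby quarry blast | spike) ≈ 0.446; P(nearby quarry blast | spike, minor quake) ≈ 0.150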